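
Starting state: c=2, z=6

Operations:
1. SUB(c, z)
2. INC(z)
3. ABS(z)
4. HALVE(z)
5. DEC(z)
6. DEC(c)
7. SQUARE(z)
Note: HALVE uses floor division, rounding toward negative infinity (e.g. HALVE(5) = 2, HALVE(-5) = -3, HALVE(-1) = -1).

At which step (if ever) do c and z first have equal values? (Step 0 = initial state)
Never

c and z never become equal during execution.

Comparing values at each step:
Initial: c=2, z=6
After step 1: c=-4, z=6
After step 2: c=-4, z=7
After step 3: c=-4, z=7
After step 4: c=-4, z=3
After step 5: c=-4, z=2
After step 6: c=-5, z=2
After step 7: c=-5, z=4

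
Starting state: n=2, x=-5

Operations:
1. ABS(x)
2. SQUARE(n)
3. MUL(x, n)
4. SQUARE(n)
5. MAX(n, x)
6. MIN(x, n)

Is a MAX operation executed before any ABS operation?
No

First MAX: step 5
First ABS: step 1
Since 5 > 1, ABS comes first.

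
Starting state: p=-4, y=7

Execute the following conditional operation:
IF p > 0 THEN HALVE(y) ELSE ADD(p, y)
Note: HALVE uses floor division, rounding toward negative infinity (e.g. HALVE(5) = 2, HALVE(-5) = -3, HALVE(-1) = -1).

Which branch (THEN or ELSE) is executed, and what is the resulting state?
Branch: ELSE, Final state: p=3, y=7

Evaluating condition: p > 0
p = -4
Condition is False, so ELSE branch executes
After ADD(p, y): p=3, y=7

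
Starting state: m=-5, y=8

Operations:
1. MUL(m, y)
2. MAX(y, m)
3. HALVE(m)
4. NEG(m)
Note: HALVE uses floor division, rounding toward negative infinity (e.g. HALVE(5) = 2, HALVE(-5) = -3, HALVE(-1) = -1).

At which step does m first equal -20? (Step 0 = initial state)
Step 3

Tracing m:
Initial: m = -5
After step 1: m = -40
After step 2: m = -40
After step 3: m = -20 ← first occurrence
After step 4: m = 20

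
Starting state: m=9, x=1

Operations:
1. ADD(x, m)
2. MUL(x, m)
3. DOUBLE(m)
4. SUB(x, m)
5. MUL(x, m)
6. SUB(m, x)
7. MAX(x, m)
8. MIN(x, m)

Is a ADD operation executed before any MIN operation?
Yes

First ADD: step 1
First MIN: step 8
Since 1 < 8, ADD comes first.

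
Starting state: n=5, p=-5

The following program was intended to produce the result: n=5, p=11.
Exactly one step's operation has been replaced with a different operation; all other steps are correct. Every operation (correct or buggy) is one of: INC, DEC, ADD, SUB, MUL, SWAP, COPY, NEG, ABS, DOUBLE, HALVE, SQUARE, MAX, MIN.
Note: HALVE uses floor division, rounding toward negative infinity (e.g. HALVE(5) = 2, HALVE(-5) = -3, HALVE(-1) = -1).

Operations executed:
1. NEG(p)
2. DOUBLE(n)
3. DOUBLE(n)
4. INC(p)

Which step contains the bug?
Step 3

Trace with buggy code:
Initial: n=5, p=-5
After step 1: n=5, p=5
After step 2: n=10, p=5
After step 3: n=20, p=5
After step 4: n=20, p=6
Actual final n=20, p=6 ≠ expected n=5, p=11.
Step 3 is the only position where a single-operation replacement can produce the expected result.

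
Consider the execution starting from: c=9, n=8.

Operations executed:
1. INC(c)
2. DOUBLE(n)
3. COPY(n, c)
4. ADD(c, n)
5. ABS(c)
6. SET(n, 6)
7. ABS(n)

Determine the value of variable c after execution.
c = 20

Tracing execution:
Step 1: INC(c) → c = 10
Step 2: DOUBLE(n) → c = 10
Step 3: COPY(n, c) → c = 10
Step 4: ADD(c, n) → c = 20
Step 5: ABS(c) → c = 20
Step 6: SET(n, 6) → c = 20
Step 7: ABS(n) → c = 20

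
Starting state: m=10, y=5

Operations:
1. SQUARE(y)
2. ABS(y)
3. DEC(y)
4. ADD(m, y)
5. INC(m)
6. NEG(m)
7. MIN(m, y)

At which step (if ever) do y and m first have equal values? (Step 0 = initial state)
Never

y and m never become equal during execution.

Comparing values at each step:
Initial: y=5, m=10
After step 1: y=25, m=10
After step 2: y=25, m=10
After step 3: y=24, m=10
After step 4: y=24, m=34
After step 5: y=24, m=35
After step 6: y=24, m=-35
After step 7: y=24, m=-35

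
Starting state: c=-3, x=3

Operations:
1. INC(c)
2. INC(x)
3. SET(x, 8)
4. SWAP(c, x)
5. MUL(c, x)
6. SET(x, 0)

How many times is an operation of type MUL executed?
1

Counting MUL operations:
Step 5: MUL(c, x) ← MUL
Total: 1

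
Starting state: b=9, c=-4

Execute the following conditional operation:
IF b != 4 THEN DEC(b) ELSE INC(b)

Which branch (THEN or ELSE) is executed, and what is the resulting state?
Branch: THEN, Final state: b=8, c=-4

Evaluating condition: b != 4
b = 9
Condition is True, so THEN branch executes
After DEC(b): b=8, c=-4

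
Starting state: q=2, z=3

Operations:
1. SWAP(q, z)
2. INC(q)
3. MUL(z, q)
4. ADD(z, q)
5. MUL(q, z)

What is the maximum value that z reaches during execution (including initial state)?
12

Values of z at each step:
Initial: z = 3
After step 1: z = 2
After step 2: z = 2
After step 3: z = 8
After step 4: z = 12 ← maximum
After step 5: z = 12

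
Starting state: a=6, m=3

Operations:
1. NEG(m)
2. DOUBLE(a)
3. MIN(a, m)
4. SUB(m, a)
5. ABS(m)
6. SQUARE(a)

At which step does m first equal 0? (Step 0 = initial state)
Step 4

Tracing m:
Initial: m = 3
After step 1: m = -3
After step 2: m = -3
After step 3: m = -3
After step 4: m = 0 ← first occurrence
After step 5: m = 0
After step 6: m = 0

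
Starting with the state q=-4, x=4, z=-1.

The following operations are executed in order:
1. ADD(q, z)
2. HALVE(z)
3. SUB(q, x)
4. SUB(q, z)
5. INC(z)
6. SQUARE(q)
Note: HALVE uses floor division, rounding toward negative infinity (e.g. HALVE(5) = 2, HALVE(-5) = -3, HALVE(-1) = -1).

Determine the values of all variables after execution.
{q: 64, x: 4, z: 0}

Step-by-step execution:
Initial: q=-4, x=4, z=-1
After step 1 (ADD(q, z)): q=-5, x=4, z=-1
After step 2 (HALVE(z)): q=-5, x=4, z=-1
After step 3 (SUB(q, x)): q=-9, x=4, z=-1
After step 4 (SUB(q, z)): q=-8, x=4, z=-1
After step 5 (INC(z)): q=-8, x=4, z=0
After step 6 (SQUARE(q)): q=64, x=4, z=0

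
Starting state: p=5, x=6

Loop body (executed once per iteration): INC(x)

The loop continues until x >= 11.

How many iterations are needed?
5

Tracing iterations:
Initial: p=5, x=6
After iteration 1: p=5, x=7
After iteration 2: p=5, x=8
After iteration 3: p=5, x=9
After iteration 4: p=5, x=10
After iteration 5: p=5, x=11
x >= 11 now holds, so the loop exits after 5 iterations.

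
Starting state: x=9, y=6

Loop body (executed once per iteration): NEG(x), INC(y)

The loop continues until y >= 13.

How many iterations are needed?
7

Tracing iterations:
Initial: x=9, y=6
After iteration 1: x=-9, y=7
After iteration 2: x=9, y=8
After iteration 3: x=-9, y=9
After iteration 4: x=9, y=10
After iteration 5: x=-9, y=11
After iteration 6: x=9, y=12
After iteration 7: x=-9, y=13
y >= 13 now holds, so the loop exits after 7 iterations.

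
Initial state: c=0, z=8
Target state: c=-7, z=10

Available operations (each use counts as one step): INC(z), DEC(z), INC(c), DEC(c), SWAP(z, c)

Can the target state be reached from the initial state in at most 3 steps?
No

The target state cannot be reached within 3 steps.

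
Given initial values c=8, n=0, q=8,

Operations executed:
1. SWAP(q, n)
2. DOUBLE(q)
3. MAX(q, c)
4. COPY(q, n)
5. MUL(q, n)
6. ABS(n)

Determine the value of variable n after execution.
n = 8

Tracing execution:
Step 1: SWAP(q, n) → n = 8
Step 2: DOUBLE(q) → n = 8
Step 3: MAX(q, c) → n = 8
Step 4: COPY(q, n) → n = 8
Step 5: MUL(q, n) → n = 8
Step 6: ABS(n) → n = 8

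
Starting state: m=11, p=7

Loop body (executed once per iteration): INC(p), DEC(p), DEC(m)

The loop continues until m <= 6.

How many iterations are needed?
5

Tracing iterations:
Initial: m=11, p=7
After iteration 1: m=10, p=7
After iteration 2: m=9, p=7
After iteration 3: m=8, p=7
After iteration 4: m=7, p=7
After iteration 5: m=6, p=7
m <= 6 now holds, so the loop exits after 5 iterations.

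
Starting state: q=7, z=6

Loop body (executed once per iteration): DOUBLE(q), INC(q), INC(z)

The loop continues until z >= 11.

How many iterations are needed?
5

Tracing iterations:
Initial: q=7, z=6
After iteration 1: q=15, z=7
After iteration 2: q=31, z=8
After iteration 3: q=63, z=9
After iteration 4: q=127, z=10
After iteration 5: q=255, z=11
z >= 11 now holds, so the loop exits after 5 iterations.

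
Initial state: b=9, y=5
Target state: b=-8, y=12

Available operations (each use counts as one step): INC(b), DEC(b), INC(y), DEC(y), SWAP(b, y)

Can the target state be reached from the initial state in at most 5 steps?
No

The target state cannot be reached within 5 steps.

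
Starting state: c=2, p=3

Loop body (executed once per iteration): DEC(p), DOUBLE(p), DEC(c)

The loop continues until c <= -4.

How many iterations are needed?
6

Tracing iterations:
Initial: c=2, p=3
After iteration 1: c=1, p=4
After iteration 2: c=0, p=6
After iteration 3: c=-1, p=10
After iteration 4: c=-2, p=18
After iteration 5: c=-3, p=34
After iteration 6: c=-4, p=66
c <= -4 now holds, so the loop exits after 6 iterations.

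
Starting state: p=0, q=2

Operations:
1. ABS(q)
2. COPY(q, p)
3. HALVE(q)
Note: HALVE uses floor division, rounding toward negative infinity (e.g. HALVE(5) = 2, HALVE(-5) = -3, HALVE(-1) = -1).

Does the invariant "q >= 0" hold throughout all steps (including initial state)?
Yes

The invariant holds at every step.

State at each step:
Initial: p=0, q=2
After step 1: p=0, q=2
After step 2: p=0, q=0
After step 3: p=0, q=0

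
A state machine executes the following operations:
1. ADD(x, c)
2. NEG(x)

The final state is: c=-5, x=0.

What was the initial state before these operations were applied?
c=-5, x=5

Working backwards:
Final state: c=-5, x=0
Before step 2 (NEG(x)): c=-5, x=0
Before step 1 (ADD(x, c)): c=-5, x=5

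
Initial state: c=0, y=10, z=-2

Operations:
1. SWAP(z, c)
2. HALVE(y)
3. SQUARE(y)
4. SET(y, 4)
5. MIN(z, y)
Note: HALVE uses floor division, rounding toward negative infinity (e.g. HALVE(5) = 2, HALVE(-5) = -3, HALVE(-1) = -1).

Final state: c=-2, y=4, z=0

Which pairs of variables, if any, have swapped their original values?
(c, z)

Comparing initial and final values:
y: 10 → 4
c: 0 → -2
z: -2 → 0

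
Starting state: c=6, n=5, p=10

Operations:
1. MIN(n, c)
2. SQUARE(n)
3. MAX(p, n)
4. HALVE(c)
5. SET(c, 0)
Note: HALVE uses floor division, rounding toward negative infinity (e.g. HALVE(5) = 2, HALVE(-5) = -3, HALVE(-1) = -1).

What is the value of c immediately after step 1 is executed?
c = 6

Tracing c through execution:
Initial: c = 6
After step 1 (MIN(n, c)): c = 6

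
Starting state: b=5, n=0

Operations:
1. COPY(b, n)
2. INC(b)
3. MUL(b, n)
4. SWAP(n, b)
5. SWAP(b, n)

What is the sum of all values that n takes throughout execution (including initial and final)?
0

Values of n at each step:
Initial: n = 0
After step 1: n = 0
After step 2: n = 0
After step 3: n = 0
After step 4: n = 0
After step 5: n = 0
Sum = 0 + 0 + 0 + 0 + 0 + 0 = 0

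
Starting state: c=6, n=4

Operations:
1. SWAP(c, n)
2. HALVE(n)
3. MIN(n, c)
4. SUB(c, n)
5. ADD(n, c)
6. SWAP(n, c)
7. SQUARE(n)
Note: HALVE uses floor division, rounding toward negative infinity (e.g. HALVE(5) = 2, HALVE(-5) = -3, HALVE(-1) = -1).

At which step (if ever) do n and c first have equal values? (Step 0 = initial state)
Never

n and c never become equal during execution.

Comparing values at each step:
Initial: n=4, c=6
After step 1: n=6, c=4
After step 2: n=3, c=4
After step 3: n=3, c=4
After step 4: n=3, c=1
After step 5: n=4, c=1
After step 6: n=1, c=4
After step 7: n=1, c=4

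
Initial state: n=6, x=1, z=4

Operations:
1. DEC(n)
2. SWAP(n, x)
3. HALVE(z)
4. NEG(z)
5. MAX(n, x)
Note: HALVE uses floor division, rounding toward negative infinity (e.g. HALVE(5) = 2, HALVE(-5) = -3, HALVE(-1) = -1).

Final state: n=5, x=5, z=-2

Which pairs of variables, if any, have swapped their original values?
None

Comparing initial and final values:
n: 6 → 5
z: 4 → -2
x: 1 → 5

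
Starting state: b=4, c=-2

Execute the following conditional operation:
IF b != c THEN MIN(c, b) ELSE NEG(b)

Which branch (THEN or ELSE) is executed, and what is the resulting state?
Branch: THEN, Final state: b=4, c=-2

Evaluating condition: b != c
b = 4, c = -2
Condition is True, so THEN branch executes
After MIN(c, b): b=4, c=-2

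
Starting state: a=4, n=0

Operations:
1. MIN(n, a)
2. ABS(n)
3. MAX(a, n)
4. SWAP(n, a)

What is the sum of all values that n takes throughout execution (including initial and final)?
4

Values of n at each step:
Initial: n = 0
After step 1: n = 0
After step 2: n = 0
After step 3: n = 0
After step 4: n = 4
Sum = 0 + 0 + 0 + 0 + 4 = 4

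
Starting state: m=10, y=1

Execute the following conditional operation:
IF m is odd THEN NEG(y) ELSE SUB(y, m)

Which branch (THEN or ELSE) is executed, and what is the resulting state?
Branch: ELSE, Final state: m=10, y=-9

Evaluating condition: m is odd
Condition is False, so ELSE branch executes
After SUB(y, m): m=10, y=-9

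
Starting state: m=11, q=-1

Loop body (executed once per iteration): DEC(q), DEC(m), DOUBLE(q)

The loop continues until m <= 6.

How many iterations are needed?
5

Tracing iterations:
Initial: m=11, q=-1
After iteration 1: m=10, q=-4
After iteration 2: m=9, q=-10
After iteration 3: m=8, q=-22
After iteration 4: m=7, q=-46
After iteration 5: m=6, q=-94
m <= 6 now holds, so the loop exits after 5 iterations.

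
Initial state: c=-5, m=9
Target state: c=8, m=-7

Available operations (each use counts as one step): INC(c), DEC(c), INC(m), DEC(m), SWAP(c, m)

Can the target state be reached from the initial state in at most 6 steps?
Yes

Path (4 steps): DEC(c) → DEC(c) → DEC(m) → SWAP(c, m)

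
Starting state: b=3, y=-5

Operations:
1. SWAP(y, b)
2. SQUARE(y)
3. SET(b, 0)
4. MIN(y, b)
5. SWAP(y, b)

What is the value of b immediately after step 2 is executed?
b = -5

Tracing b through execution:
Initial: b = 3
After step 1 (SWAP(y, b)): b = -5
After step 2 (SQUARE(y)): b = -5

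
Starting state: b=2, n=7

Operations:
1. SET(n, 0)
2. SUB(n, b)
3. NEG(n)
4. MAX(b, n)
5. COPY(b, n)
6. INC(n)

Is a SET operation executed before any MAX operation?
Yes

First SET: step 1
First MAX: step 4
Since 1 < 4, SET comes first.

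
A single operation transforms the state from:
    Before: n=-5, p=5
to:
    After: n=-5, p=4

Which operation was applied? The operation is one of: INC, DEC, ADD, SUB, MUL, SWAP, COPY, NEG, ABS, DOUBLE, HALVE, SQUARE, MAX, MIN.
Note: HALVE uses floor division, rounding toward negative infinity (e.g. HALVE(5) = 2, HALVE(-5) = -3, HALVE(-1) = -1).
DEC(p)

Analyzing the change:
Before: n=-5, p=5
After: n=-5, p=4
Variable p changed from 5 to 4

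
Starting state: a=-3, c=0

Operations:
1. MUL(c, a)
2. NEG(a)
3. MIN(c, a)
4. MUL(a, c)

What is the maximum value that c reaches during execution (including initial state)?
0

Values of c at each step:
Initial: c = 0 ← maximum
After step 1: c = 0
After step 2: c = 0
After step 3: c = 0
After step 4: c = 0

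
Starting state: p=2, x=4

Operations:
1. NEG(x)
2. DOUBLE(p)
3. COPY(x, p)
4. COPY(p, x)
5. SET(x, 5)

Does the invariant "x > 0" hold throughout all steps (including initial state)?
No, violated after step 1

The invariant is violated after step 1.

State at each step:
Initial: p=2, x=4
After step 1: p=2, x=-4
After step 2: p=4, x=-4
After step 3: p=4, x=4
After step 4: p=4, x=4
After step 5: p=4, x=5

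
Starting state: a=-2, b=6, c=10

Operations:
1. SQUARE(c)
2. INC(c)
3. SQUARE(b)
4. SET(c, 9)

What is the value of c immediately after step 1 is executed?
c = 100

Tracing c through execution:
Initial: c = 10
After step 1 (SQUARE(c)): c = 100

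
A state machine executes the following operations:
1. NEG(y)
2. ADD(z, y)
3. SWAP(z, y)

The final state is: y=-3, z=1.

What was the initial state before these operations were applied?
y=-1, z=-4

Working backwards:
Final state: y=-3, z=1
Before step 3 (SWAP(z, y)): y=1, z=-3
Before step 2 (ADD(z, y)): y=1, z=-4
Before step 1 (NEG(y)): y=-1, z=-4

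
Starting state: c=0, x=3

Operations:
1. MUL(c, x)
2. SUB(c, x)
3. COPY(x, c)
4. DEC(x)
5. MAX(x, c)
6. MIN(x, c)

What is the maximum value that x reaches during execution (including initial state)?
3

Values of x at each step:
Initial: x = 3 ← maximum
After step 1: x = 3
After step 2: x = 3
After step 3: x = -3
After step 4: x = -4
After step 5: x = -3
After step 6: x = -3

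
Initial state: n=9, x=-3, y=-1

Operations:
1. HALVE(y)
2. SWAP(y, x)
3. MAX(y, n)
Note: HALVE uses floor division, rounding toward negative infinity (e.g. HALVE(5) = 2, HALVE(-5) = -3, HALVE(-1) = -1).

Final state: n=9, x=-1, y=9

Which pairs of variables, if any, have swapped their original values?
None

Comparing initial and final values:
x: -3 → -1
n: 9 → 9
y: -1 → 9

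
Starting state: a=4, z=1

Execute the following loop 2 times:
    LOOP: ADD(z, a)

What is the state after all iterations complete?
a=4, z=9

Iteration trace:
Start: a=4, z=1
After iteration 1: a=4, z=5
After iteration 2: a=4, z=9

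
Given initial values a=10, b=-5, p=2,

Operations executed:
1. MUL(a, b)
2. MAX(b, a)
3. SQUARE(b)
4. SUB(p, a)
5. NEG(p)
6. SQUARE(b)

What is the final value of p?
p = -52

Tracing execution:
Step 1: MUL(a, b) → p = 2
Step 2: MAX(b, a) → p = 2
Step 3: SQUARE(b) → p = 2
Step 4: SUB(p, a) → p = 52
Step 5: NEG(p) → p = -52
Step 6: SQUARE(b) → p = -52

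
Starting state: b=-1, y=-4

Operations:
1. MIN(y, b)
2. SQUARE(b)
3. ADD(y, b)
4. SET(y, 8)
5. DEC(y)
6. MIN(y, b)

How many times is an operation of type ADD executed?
1

Counting ADD operations:
Step 3: ADD(y, b) ← ADD
Total: 1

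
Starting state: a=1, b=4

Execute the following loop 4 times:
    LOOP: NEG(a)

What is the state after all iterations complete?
a=1, b=4

Iteration trace:
Start: a=1, b=4
After iteration 1: a=-1, b=4
After iteration 2: a=1, b=4
After iteration 3: a=-1, b=4
After iteration 4: a=1, b=4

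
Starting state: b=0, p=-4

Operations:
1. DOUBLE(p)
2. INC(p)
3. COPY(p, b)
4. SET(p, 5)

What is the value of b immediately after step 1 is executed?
b = 0

Tracing b through execution:
Initial: b = 0
After step 1 (DOUBLE(p)): b = 0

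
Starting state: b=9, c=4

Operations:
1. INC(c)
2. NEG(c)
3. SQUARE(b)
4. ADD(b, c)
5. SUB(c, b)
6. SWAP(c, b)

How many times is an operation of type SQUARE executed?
1

Counting SQUARE operations:
Step 3: SQUARE(b) ← SQUARE
Total: 1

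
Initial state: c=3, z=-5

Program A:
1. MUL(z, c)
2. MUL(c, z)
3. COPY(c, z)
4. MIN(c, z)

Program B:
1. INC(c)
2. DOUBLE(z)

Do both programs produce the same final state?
No

Program A final state: c=-15, z=-15
Program B final state: c=4, z=-10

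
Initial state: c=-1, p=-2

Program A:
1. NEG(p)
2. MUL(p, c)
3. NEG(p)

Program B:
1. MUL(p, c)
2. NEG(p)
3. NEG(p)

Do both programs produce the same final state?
Yes

Program A final state: c=-1, p=2
Program B final state: c=-1, p=2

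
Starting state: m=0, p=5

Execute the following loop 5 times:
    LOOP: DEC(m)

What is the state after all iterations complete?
m=-5, p=5

Iteration trace:
Start: m=0, p=5
After iteration 1: m=-1, p=5
After iteration 2: m=-2, p=5
After iteration 3: m=-3, p=5
After iteration 4: m=-4, p=5
After iteration 5: m=-5, p=5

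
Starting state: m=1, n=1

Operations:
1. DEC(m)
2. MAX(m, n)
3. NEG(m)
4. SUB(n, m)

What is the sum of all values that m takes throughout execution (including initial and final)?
0

Values of m at each step:
Initial: m = 1
After step 1: m = 0
After step 2: m = 1
After step 3: m = -1
After step 4: m = -1
Sum = 1 + 0 + 1 + -1 + -1 = 0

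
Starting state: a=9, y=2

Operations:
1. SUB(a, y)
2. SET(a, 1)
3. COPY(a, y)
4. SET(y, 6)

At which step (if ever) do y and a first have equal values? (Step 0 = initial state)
Step 3

y and a first become equal after step 3.

Comparing values at each step:
Initial: y=2, a=9
After step 1: y=2, a=7
After step 2: y=2, a=1
After step 3: y=2, a=2 ← equal!
After step 4: y=6, a=2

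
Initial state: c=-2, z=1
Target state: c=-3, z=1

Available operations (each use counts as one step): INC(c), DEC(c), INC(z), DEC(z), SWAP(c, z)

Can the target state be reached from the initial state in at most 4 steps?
Yes

Path (1 step): DEC(c)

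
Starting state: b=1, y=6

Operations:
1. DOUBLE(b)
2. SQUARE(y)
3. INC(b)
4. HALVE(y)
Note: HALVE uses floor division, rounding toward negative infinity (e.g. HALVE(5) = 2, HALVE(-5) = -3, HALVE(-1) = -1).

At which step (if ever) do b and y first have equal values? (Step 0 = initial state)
Never

b and y never become equal during execution.

Comparing values at each step:
Initial: b=1, y=6
After step 1: b=2, y=6
After step 2: b=2, y=36
After step 3: b=3, y=36
After step 4: b=3, y=18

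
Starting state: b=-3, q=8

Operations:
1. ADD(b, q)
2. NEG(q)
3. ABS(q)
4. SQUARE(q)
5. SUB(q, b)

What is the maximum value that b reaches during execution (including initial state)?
5

Values of b at each step:
Initial: b = -3
After step 1: b = 5 ← maximum
After step 2: b = 5
After step 3: b = 5
After step 4: b = 5
After step 5: b = 5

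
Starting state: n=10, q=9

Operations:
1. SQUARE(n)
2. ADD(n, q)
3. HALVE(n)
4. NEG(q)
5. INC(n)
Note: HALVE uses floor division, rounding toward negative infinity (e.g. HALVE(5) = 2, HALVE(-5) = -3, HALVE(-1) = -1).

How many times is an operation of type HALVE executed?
1

Counting HALVE operations:
Step 3: HALVE(n) ← HALVE
Total: 1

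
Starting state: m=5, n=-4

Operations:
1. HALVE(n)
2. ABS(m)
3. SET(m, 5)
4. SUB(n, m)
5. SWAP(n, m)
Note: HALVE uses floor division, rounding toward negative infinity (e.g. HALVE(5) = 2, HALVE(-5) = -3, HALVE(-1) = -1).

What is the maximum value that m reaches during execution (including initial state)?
5

Values of m at each step:
Initial: m = 5 ← maximum
After step 1: m = 5
After step 2: m = 5
After step 3: m = 5
After step 4: m = 5
After step 5: m = -7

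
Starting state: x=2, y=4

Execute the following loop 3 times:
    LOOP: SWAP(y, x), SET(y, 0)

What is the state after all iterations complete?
x=0, y=0

Iteration trace:
Start: x=2, y=4
After iteration 1: x=4, y=0
After iteration 2: x=0, y=0
After iteration 3: x=0, y=0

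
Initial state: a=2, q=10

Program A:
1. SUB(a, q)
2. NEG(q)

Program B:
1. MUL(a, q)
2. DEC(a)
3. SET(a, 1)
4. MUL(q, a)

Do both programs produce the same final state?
No

Program A final state: a=-8, q=-10
Program B final state: a=1, q=10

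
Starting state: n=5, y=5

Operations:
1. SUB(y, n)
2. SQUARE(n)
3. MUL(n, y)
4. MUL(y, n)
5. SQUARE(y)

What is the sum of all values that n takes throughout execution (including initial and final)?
35

Values of n at each step:
Initial: n = 5
After step 1: n = 5
After step 2: n = 25
After step 3: n = 0
After step 4: n = 0
After step 5: n = 0
Sum = 5 + 5 + 25 + 0 + 0 + 0 = 35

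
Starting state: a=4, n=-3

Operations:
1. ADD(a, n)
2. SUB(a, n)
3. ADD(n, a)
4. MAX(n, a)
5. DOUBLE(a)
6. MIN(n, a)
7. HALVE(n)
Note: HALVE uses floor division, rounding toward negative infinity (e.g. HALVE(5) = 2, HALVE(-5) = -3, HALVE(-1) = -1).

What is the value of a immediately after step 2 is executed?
a = 4

Tracing a through execution:
Initial: a = 4
After step 1 (ADD(a, n)): a = 1
After step 2 (SUB(a, n)): a = 4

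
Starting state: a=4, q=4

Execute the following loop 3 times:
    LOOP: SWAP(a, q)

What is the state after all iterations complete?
a=4, q=4

Iteration trace:
Start: a=4, q=4
After iteration 1: a=4, q=4
After iteration 2: a=4, q=4
After iteration 3: a=4, q=4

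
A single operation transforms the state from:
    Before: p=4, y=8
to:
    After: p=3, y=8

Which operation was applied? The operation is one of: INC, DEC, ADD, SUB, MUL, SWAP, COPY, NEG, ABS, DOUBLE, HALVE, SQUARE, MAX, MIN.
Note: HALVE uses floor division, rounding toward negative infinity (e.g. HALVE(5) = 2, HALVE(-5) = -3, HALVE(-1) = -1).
DEC(p)

Analyzing the change:
Before: p=4, y=8
After: p=3, y=8
Variable p changed from 4 to 3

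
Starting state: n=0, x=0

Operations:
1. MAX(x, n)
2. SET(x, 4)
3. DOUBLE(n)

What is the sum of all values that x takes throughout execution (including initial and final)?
8

Values of x at each step:
Initial: x = 0
After step 1: x = 0
After step 2: x = 4
After step 3: x = 4
Sum = 0 + 0 + 4 + 4 = 8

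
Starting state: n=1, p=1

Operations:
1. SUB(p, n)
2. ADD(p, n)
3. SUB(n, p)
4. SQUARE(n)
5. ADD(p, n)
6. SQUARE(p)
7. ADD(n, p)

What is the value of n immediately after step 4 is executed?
n = 0

Tracing n through execution:
Initial: n = 1
After step 1 (SUB(p, n)): n = 1
After step 2 (ADD(p, n)): n = 1
After step 3 (SUB(n, p)): n = 0
After step 4 (SQUARE(n)): n = 0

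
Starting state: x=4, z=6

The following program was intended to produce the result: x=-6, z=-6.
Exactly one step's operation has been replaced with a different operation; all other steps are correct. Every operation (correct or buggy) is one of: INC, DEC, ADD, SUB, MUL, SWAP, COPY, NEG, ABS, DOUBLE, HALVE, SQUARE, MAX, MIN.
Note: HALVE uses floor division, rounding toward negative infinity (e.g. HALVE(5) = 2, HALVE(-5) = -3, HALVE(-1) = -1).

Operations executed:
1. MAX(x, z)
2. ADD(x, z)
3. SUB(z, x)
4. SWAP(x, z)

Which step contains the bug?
Step 4

Trace with buggy code:
Initial: x=4, z=6
After step 1: x=6, z=6
After step 2: x=12, z=6
After step 3: x=12, z=-6
After step 4: x=-6, z=12
Actual final x=-6, z=12 ≠ expected x=-6, z=-6.
Step 4 is the only position where a single-operation replacement can produce the expected result.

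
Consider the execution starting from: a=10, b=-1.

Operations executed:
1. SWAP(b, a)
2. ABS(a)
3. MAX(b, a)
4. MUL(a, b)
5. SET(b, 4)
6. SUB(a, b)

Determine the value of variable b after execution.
b = 4

Tracing execution:
Step 1: SWAP(b, a) → b = 10
Step 2: ABS(a) → b = 10
Step 3: MAX(b, a) → b = 10
Step 4: MUL(a, b) → b = 10
Step 5: SET(b, 4) → b = 4
Step 6: SUB(a, b) → b = 4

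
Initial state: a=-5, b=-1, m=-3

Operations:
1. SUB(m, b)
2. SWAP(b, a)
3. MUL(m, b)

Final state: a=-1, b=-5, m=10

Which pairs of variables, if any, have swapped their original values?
(a, b)

Comparing initial and final values:
a: -5 → -1
m: -3 → 10
b: -1 → -5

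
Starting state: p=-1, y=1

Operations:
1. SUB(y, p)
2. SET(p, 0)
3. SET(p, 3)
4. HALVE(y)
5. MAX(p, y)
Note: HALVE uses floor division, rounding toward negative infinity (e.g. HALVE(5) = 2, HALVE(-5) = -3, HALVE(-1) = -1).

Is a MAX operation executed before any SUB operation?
No

First MAX: step 5
First SUB: step 1
Since 5 > 1, SUB comes first.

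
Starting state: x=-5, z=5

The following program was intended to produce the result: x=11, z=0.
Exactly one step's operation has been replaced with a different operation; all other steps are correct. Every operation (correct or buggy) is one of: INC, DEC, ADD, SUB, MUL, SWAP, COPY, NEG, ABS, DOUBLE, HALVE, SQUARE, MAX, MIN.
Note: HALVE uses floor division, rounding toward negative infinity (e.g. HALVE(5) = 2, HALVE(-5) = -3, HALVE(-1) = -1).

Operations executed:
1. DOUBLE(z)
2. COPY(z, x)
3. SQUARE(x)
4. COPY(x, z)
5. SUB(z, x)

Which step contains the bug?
Step 2

Trace with buggy code:
Initial: x=-5, z=5
After step 1: x=-5, z=10
After step 2: x=-5, z=-5
After step 3: x=25, z=-5
After step 4: x=-5, z=-5
After step 5: x=-5, z=0
Actual final x=-5, z=0 ≠ expected x=11, z=0.
Step 2 is the only position where a single-operation replacement can produce the expected result.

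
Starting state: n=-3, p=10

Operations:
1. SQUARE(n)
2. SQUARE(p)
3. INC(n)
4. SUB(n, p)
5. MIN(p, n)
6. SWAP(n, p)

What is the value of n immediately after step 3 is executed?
n = 10

Tracing n through execution:
Initial: n = -3
After step 1 (SQUARE(n)): n = 9
After step 2 (SQUARE(p)): n = 9
After step 3 (INC(n)): n = 10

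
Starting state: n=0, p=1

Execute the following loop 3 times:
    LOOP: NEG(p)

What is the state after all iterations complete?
n=0, p=-1

Iteration trace:
Start: n=0, p=1
After iteration 1: n=0, p=-1
After iteration 2: n=0, p=1
After iteration 3: n=0, p=-1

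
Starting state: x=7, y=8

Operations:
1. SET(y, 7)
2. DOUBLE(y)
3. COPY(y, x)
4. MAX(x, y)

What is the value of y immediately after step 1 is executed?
y = 7

Tracing y through execution:
Initial: y = 8
After step 1 (SET(y, 7)): y = 7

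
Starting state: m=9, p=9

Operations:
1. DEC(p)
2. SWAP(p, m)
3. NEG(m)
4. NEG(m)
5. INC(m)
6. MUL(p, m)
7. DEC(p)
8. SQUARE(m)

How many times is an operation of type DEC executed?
2

Counting DEC operations:
Step 1: DEC(p) ← DEC
Step 7: DEC(p) ← DEC
Total: 2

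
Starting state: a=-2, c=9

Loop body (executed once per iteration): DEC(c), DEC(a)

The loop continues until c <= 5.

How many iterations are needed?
4

Tracing iterations:
Initial: a=-2, c=9
After iteration 1: a=-3, c=8
After iteration 2: a=-4, c=7
After iteration 3: a=-5, c=6
After iteration 4: a=-6, c=5
c <= 5 now holds, so the loop exits after 4 iterations.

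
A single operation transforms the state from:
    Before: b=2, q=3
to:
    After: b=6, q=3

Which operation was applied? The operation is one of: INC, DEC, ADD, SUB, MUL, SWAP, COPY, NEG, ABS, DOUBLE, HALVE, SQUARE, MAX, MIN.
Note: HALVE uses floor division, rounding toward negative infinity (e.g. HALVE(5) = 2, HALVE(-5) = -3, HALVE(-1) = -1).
MUL(b, q)

Analyzing the change:
Before: b=2, q=3
After: b=6, q=3
Variable b changed from 2 to 6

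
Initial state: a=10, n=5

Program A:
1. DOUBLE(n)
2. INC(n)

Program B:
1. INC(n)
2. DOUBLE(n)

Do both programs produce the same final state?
No

Program A final state: a=10, n=11
Program B final state: a=10, n=12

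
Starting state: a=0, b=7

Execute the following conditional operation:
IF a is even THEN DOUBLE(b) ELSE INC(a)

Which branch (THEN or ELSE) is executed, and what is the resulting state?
Branch: THEN, Final state: a=0, b=14

Evaluating condition: a is even
Condition is True, so THEN branch executes
After DOUBLE(b): a=0, b=14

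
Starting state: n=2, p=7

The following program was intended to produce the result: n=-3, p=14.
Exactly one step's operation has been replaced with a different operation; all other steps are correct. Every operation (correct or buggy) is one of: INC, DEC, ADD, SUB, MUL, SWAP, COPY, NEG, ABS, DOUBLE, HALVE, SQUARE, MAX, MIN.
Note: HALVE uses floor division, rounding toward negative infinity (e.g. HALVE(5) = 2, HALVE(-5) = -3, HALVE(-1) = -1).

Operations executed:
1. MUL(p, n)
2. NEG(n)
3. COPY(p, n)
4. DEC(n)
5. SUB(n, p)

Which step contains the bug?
Step 3

Trace with buggy code:
Initial: n=2, p=7
After step 1: n=2, p=14
After step 2: n=-2, p=14
After step 3: n=-2, p=-2
After step 4: n=-3, p=-2
After step 5: n=-1, p=-2
Actual final n=-1, p=-2 ≠ expected n=-3, p=14.
Step 3 is the only position where a single-operation replacement can produce the expected result.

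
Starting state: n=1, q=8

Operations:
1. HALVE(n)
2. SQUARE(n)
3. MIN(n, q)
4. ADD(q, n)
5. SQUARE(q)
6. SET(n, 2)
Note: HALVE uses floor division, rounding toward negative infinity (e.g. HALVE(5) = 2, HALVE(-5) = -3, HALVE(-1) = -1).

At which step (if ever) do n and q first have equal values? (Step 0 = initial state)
Never

n and q never become equal during execution.

Comparing values at each step:
Initial: n=1, q=8
After step 1: n=0, q=8
After step 2: n=0, q=8
After step 3: n=0, q=8
After step 4: n=0, q=8
After step 5: n=0, q=64
After step 6: n=2, q=64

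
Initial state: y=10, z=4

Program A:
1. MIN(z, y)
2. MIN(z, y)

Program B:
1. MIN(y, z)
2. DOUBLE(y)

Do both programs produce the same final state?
No

Program A final state: y=10, z=4
Program B final state: y=8, z=4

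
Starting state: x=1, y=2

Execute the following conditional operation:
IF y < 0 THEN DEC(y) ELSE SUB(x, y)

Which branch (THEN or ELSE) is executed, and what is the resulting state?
Branch: ELSE, Final state: x=-1, y=2

Evaluating condition: y < 0
y = 2
Condition is False, so ELSE branch executes
After SUB(x, y): x=-1, y=2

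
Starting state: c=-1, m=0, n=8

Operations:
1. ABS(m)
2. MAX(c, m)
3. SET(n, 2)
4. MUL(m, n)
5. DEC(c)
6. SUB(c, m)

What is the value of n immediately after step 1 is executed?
n = 8

Tracing n through execution:
Initial: n = 8
After step 1 (ABS(m)): n = 8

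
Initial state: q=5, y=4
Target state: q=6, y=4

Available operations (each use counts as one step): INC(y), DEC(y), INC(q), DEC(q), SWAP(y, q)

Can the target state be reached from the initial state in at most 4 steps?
Yes

Path (1 step): INC(q)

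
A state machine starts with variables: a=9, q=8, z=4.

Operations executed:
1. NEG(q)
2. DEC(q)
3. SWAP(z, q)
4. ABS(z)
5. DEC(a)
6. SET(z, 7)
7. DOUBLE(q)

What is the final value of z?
z = 7

Tracing execution:
Step 1: NEG(q) → z = 4
Step 2: DEC(q) → z = 4
Step 3: SWAP(z, q) → z = -9
Step 4: ABS(z) → z = 9
Step 5: DEC(a) → z = 9
Step 6: SET(z, 7) → z = 7
Step 7: DOUBLE(q) → z = 7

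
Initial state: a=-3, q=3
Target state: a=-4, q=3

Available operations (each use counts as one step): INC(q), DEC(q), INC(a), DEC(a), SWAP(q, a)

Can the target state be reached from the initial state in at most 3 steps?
Yes

Path (1 step): DEC(a)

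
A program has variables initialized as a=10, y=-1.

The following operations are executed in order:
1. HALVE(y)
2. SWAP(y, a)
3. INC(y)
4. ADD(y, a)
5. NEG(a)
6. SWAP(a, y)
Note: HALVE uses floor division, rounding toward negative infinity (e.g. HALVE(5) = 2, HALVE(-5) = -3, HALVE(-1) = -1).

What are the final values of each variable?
{a: 10, y: 1}

Step-by-step execution:
Initial: a=10, y=-1
After step 1 (HALVE(y)): a=10, y=-1
After step 2 (SWAP(y, a)): a=-1, y=10
After step 3 (INC(y)): a=-1, y=11
After step 4 (ADD(y, a)): a=-1, y=10
After step 5 (NEG(a)): a=1, y=10
After step 6 (SWAP(a, y)): a=10, y=1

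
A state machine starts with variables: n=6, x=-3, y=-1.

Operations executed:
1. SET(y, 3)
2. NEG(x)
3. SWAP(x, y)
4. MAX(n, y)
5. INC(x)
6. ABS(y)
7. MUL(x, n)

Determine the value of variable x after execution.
x = 24

Tracing execution:
Step 1: SET(y, 3) → x = -3
Step 2: NEG(x) → x = 3
Step 3: SWAP(x, y) → x = 3
Step 4: MAX(n, y) → x = 3
Step 5: INC(x) → x = 4
Step 6: ABS(y) → x = 4
Step 7: MUL(x, n) → x = 24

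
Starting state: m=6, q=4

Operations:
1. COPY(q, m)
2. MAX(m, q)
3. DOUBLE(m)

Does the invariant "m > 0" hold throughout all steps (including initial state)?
Yes

The invariant holds at every step.

State at each step:
Initial: m=6, q=4
After step 1: m=6, q=6
After step 2: m=6, q=6
After step 3: m=12, q=6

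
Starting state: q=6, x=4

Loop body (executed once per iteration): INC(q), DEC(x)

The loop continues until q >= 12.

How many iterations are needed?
6

Tracing iterations:
Initial: q=6, x=4
After iteration 1: q=7, x=3
After iteration 2: q=8, x=2
After iteration 3: q=9, x=1
After iteration 4: q=10, x=0
After iteration 5: q=11, x=-1
After iteration 6: q=12, x=-2
q >= 12 now holds, so the loop exits after 6 iterations.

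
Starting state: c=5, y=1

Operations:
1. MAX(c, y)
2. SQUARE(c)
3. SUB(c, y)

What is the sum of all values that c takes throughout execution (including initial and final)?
59

Values of c at each step:
Initial: c = 5
After step 1: c = 5
After step 2: c = 25
After step 3: c = 24
Sum = 5 + 5 + 25 + 24 = 59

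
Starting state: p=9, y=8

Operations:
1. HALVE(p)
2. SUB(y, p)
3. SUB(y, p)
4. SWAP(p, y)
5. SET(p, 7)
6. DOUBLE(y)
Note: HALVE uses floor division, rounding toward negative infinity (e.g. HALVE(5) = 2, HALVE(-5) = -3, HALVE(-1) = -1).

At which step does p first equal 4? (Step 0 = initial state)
Step 1

Tracing p:
Initial: p = 9
After step 1: p = 4 ← first occurrence
After step 2: p = 4
After step 3: p = 4
After step 4: p = 0
After step 5: p = 7
After step 6: p = 7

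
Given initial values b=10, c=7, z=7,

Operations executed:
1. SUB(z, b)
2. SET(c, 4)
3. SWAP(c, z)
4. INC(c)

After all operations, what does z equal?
z = 4

Tracing execution:
Step 1: SUB(z, b) → z = -3
Step 2: SET(c, 4) → z = -3
Step 3: SWAP(c, z) → z = 4
Step 4: INC(c) → z = 4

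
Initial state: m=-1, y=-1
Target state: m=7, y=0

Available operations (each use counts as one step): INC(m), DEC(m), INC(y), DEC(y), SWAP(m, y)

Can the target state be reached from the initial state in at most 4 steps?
No

The target state cannot be reached within 4 steps.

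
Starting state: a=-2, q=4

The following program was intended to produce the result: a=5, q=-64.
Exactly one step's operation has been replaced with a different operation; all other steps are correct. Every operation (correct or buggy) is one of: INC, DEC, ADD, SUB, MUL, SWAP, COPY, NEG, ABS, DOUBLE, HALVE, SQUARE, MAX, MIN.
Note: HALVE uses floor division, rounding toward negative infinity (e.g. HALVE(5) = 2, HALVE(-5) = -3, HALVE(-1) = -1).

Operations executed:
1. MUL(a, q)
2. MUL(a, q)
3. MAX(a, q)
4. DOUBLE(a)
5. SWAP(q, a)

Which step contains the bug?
Step 3

Trace with buggy code:
Initial: a=-2, q=4
After step 1: a=-8, q=4
After step 2: a=-32, q=4
After step 3: a=4, q=4
After step 4: a=8, q=4
After step 5: a=4, q=8
Actual final a=4, q=8 ≠ expected a=5, q=-64.
Step 3 is the only position where a single-operation replacement can produce the expected result.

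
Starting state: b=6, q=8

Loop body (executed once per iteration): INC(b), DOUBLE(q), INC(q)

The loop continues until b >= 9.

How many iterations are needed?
3

Tracing iterations:
Initial: b=6, q=8
After iteration 1: b=7, q=17
After iteration 2: b=8, q=35
After iteration 3: b=9, q=71
b >= 9 now holds, so the loop exits after 3 iterations.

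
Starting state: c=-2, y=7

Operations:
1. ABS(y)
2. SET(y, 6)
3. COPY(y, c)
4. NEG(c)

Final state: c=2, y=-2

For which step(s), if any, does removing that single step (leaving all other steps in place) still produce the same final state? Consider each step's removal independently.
Step(s) 1, 2

Testing removal of each single step:
Without step 1: final = c=2, y=-2 (same)
Without step 2: final = c=2, y=-2 (same)
Without step 3: final = c=2, y=6 (different)
Without step 4: final = c=-2, y=-2 (different)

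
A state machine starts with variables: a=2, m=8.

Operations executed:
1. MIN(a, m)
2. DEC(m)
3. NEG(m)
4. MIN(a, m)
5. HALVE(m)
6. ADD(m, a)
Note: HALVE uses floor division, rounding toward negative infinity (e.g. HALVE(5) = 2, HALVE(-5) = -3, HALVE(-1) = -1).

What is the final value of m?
m = -11

Tracing execution:
Step 1: MIN(a, m) → m = 8
Step 2: DEC(m) → m = 7
Step 3: NEG(m) → m = -7
Step 4: MIN(a, m) → m = -7
Step 5: HALVE(m) → m = -4
Step 6: ADD(m, a) → m = -11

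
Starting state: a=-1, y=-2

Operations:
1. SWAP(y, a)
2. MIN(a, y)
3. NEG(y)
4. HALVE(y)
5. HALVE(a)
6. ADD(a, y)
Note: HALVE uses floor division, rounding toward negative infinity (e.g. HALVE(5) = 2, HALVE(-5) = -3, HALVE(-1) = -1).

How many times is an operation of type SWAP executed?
1

Counting SWAP operations:
Step 1: SWAP(y, a) ← SWAP
Total: 1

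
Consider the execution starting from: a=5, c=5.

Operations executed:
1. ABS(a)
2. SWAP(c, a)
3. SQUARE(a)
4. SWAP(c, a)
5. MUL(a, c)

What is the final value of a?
a = 125

Tracing execution:
Step 1: ABS(a) → a = 5
Step 2: SWAP(c, a) → a = 5
Step 3: SQUARE(a) → a = 25
Step 4: SWAP(c, a) → a = 5
Step 5: MUL(a, c) → a = 125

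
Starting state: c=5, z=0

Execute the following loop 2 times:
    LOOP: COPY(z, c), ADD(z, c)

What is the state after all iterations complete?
c=5, z=10

Iteration trace:
Start: c=5, z=0
After iteration 1: c=5, z=10
After iteration 2: c=5, z=10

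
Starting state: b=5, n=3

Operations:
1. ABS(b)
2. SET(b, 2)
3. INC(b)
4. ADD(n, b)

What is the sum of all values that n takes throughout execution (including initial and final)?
18

Values of n at each step:
Initial: n = 3
After step 1: n = 3
After step 2: n = 3
After step 3: n = 3
After step 4: n = 6
Sum = 3 + 3 + 3 + 3 + 6 = 18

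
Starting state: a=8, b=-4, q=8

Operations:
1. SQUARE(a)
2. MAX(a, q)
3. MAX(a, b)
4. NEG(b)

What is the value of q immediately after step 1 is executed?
q = 8

Tracing q through execution:
Initial: q = 8
After step 1 (SQUARE(a)): q = 8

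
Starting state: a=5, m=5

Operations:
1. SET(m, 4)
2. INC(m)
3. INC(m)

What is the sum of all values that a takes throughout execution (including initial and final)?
20

Values of a at each step:
Initial: a = 5
After step 1: a = 5
After step 2: a = 5
After step 3: a = 5
Sum = 5 + 5 + 5 + 5 = 20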